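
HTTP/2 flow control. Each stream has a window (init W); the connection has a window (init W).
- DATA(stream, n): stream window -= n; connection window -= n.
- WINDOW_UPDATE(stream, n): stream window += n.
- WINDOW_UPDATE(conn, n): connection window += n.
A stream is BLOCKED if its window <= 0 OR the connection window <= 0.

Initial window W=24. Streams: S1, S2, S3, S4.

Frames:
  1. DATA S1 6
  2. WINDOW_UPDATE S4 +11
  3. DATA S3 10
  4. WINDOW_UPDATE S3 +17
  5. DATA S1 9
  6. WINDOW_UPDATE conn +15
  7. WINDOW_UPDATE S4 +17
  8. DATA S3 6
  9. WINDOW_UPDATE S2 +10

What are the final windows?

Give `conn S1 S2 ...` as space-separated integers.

Answer: 8 9 34 25 52

Derivation:
Op 1: conn=18 S1=18 S2=24 S3=24 S4=24 blocked=[]
Op 2: conn=18 S1=18 S2=24 S3=24 S4=35 blocked=[]
Op 3: conn=8 S1=18 S2=24 S3=14 S4=35 blocked=[]
Op 4: conn=8 S1=18 S2=24 S3=31 S4=35 blocked=[]
Op 5: conn=-1 S1=9 S2=24 S3=31 S4=35 blocked=[1, 2, 3, 4]
Op 6: conn=14 S1=9 S2=24 S3=31 S4=35 blocked=[]
Op 7: conn=14 S1=9 S2=24 S3=31 S4=52 blocked=[]
Op 8: conn=8 S1=9 S2=24 S3=25 S4=52 blocked=[]
Op 9: conn=8 S1=9 S2=34 S3=25 S4=52 blocked=[]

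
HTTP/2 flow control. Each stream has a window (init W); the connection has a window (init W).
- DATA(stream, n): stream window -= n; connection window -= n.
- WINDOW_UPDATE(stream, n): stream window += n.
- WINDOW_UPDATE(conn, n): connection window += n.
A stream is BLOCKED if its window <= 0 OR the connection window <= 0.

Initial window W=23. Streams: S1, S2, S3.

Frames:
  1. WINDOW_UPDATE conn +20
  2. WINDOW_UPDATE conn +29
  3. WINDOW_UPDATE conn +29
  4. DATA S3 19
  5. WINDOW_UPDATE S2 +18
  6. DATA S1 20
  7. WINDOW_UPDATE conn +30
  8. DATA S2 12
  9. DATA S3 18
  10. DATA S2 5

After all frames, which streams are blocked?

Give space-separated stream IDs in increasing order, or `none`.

Op 1: conn=43 S1=23 S2=23 S3=23 blocked=[]
Op 2: conn=72 S1=23 S2=23 S3=23 blocked=[]
Op 3: conn=101 S1=23 S2=23 S3=23 blocked=[]
Op 4: conn=82 S1=23 S2=23 S3=4 blocked=[]
Op 5: conn=82 S1=23 S2=41 S3=4 blocked=[]
Op 6: conn=62 S1=3 S2=41 S3=4 blocked=[]
Op 7: conn=92 S1=3 S2=41 S3=4 blocked=[]
Op 8: conn=80 S1=3 S2=29 S3=4 blocked=[]
Op 9: conn=62 S1=3 S2=29 S3=-14 blocked=[3]
Op 10: conn=57 S1=3 S2=24 S3=-14 blocked=[3]

Answer: S3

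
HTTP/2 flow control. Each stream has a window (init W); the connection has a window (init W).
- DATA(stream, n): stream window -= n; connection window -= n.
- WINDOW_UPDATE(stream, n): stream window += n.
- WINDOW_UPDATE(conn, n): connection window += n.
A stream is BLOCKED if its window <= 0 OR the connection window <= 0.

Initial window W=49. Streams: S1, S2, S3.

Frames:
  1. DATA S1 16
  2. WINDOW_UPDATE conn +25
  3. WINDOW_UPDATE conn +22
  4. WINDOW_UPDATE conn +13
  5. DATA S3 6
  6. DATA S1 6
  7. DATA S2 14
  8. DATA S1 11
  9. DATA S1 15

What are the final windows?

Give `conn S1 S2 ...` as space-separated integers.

Answer: 41 1 35 43

Derivation:
Op 1: conn=33 S1=33 S2=49 S3=49 blocked=[]
Op 2: conn=58 S1=33 S2=49 S3=49 blocked=[]
Op 3: conn=80 S1=33 S2=49 S3=49 blocked=[]
Op 4: conn=93 S1=33 S2=49 S3=49 blocked=[]
Op 5: conn=87 S1=33 S2=49 S3=43 blocked=[]
Op 6: conn=81 S1=27 S2=49 S3=43 blocked=[]
Op 7: conn=67 S1=27 S2=35 S3=43 blocked=[]
Op 8: conn=56 S1=16 S2=35 S3=43 blocked=[]
Op 9: conn=41 S1=1 S2=35 S3=43 blocked=[]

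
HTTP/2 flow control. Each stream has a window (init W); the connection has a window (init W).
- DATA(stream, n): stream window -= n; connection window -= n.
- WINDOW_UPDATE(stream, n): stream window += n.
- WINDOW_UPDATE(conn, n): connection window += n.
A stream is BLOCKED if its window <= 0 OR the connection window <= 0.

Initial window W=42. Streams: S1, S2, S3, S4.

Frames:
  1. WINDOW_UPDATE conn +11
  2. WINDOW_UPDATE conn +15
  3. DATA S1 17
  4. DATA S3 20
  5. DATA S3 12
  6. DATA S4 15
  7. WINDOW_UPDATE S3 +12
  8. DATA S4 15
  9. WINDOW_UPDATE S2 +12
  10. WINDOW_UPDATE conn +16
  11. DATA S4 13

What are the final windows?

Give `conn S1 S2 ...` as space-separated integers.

Answer: -8 25 54 22 -1

Derivation:
Op 1: conn=53 S1=42 S2=42 S3=42 S4=42 blocked=[]
Op 2: conn=68 S1=42 S2=42 S3=42 S4=42 blocked=[]
Op 3: conn=51 S1=25 S2=42 S3=42 S4=42 blocked=[]
Op 4: conn=31 S1=25 S2=42 S3=22 S4=42 blocked=[]
Op 5: conn=19 S1=25 S2=42 S3=10 S4=42 blocked=[]
Op 6: conn=4 S1=25 S2=42 S3=10 S4=27 blocked=[]
Op 7: conn=4 S1=25 S2=42 S3=22 S4=27 blocked=[]
Op 8: conn=-11 S1=25 S2=42 S3=22 S4=12 blocked=[1, 2, 3, 4]
Op 9: conn=-11 S1=25 S2=54 S3=22 S4=12 blocked=[1, 2, 3, 4]
Op 10: conn=5 S1=25 S2=54 S3=22 S4=12 blocked=[]
Op 11: conn=-8 S1=25 S2=54 S3=22 S4=-1 blocked=[1, 2, 3, 4]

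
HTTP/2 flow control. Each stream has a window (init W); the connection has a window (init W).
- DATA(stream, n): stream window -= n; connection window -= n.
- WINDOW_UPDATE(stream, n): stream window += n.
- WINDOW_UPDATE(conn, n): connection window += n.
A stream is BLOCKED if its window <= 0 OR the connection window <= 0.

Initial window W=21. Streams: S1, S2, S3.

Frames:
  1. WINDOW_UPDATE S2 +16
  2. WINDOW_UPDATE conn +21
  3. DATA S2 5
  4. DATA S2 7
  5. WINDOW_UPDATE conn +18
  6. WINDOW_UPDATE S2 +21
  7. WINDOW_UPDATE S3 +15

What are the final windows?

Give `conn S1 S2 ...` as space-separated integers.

Op 1: conn=21 S1=21 S2=37 S3=21 blocked=[]
Op 2: conn=42 S1=21 S2=37 S3=21 blocked=[]
Op 3: conn=37 S1=21 S2=32 S3=21 blocked=[]
Op 4: conn=30 S1=21 S2=25 S3=21 blocked=[]
Op 5: conn=48 S1=21 S2=25 S3=21 blocked=[]
Op 6: conn=48 S1=21 S2=46 S3=21 blocked=[]
Op 7: conn=48 S1=21 S2=46 S3=36 blocked=[]

Answer: 48 21 46 36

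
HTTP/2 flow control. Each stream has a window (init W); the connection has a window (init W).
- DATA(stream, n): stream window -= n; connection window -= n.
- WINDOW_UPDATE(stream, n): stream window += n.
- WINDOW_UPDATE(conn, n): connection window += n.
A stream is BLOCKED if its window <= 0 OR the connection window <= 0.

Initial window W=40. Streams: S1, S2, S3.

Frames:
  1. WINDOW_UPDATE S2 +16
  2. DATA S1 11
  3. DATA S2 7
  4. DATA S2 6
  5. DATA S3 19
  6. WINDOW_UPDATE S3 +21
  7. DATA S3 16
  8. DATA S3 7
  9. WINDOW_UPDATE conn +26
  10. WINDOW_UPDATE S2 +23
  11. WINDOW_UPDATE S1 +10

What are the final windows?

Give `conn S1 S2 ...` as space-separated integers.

Op 1: conn=40 S1=40 S2=56 S3=40 blocked=[]
Op 2: conn=29 S1=29 S2=56 S3=40 blocked=[]
Op 3: conn=22 S1=29 S2=49 S3=40 blocked=[]
Op 4: conn=16 S1=29 S2=43 S3=40 blocked=[]
Op 5: conn=-3 S1=29 S2=43 S3=21 blocked=[1, 2, 3]
Op 6: conn=-3 S1=29 S2=43 S3=42 blocked=[1, 2, 3]
Op 7: conn=-19 S1=29 S2=43 S3=26 blocked=[1, 2, 3]
Op 8: conn=-26 S1=29 S2=43 S3=19 blocked=[1, 2, 3]
Op 9: conn=0 S1=29 S2=43 S3=19 blocked=[1, 2, 3]
Op 10: conn=0 S1=29 S2=66 S3=19 blocked=[1, 2, 3]
Op 11: conn=0 S1=39 S2=66 S3=19 blocked=[1, 2, 3]

Answer: 0 39 66 19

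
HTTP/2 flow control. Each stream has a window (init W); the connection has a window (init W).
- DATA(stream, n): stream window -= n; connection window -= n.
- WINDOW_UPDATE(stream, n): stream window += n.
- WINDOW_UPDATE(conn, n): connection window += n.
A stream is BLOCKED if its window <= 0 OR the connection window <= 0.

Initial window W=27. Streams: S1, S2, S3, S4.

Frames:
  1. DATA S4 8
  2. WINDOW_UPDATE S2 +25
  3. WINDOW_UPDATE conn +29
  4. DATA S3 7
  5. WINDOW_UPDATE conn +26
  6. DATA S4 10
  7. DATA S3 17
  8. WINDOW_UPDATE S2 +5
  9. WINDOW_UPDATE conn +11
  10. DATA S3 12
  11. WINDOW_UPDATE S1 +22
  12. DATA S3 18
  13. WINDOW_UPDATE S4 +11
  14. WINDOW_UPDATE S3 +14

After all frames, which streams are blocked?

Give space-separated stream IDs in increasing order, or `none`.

Op 1: conn=19 S1=27 S2=27 S3=27 S4=19 blocked=[]
Op 2: conn=19 S1=27 S2=52 S3=27 S4=19 blocked=[]
Op 3: conn=48 S1=27 S2=52 S3=27 S4=19 blocked=[]
Op 4: conn=41 S1=27 S2=52 S3=20 S4=19 blocked=[]
Op 5: conn=67 S1=27 S2=52 S3=20 S4=19 blocked=[]
Op 6: conn=57 S1=27 S2=52 S3=20 S4=9 blocked=[]
Op 7: conn=40 S1=27 S2=52 S3=3 S4=9 blocked=[]
Op 8: conn=40 S1=27 S2=57 S3=3 S4=9 blocked=[]
Op 9: conn=51 S1=27 S2=57 S3=3 S4=9 blocked=[]
Op 10: conn=39 S1=27 S2=57 S3=-9 S4=9 blocked=[3]
Op 11: conn=39 S1=49 S2=57 S3=-9 S4=9 blocked=[3]
Op 12: conn=21 S1=49 S2=57 S3=-27 S4=9 blocked=[3]
Op 13: conn=21 S1=49 S2=57 S3=-27 S4=20 blocked=[3]
Op 14: conn=21 S1=49 S2=57 S3=-13 S4=20 blocked=[3]

Answer: S3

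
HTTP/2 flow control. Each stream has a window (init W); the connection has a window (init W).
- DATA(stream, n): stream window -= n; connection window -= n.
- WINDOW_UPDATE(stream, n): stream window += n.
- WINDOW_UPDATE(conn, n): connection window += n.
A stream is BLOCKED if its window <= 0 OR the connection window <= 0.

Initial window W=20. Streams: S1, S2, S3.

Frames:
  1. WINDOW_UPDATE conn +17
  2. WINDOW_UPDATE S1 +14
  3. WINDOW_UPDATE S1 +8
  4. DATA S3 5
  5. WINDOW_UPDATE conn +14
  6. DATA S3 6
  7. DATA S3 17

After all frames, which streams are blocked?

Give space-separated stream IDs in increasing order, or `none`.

Op 1: conn=37 S1=20 S2=20 S3=20 blocked=[]
Op 2: conn=37 S1=34 S2=20 S3=20 blocked=[]
Op 3: conn=37 S1=42 S2=20 S3=20 blocked=[]
Op 4: conn=32 S1=42 S2=20 S3=15 blocked=[]
Op 5: conn=46 S1=42 S2=20 S3=15 blocked=[]
Op 6: conn=40 S1=42 S2=20 S3=9 blocked=[]
Op 7: conn=23 S1=42 S2=20 S3=-8 blocked=[3]

Answer: S3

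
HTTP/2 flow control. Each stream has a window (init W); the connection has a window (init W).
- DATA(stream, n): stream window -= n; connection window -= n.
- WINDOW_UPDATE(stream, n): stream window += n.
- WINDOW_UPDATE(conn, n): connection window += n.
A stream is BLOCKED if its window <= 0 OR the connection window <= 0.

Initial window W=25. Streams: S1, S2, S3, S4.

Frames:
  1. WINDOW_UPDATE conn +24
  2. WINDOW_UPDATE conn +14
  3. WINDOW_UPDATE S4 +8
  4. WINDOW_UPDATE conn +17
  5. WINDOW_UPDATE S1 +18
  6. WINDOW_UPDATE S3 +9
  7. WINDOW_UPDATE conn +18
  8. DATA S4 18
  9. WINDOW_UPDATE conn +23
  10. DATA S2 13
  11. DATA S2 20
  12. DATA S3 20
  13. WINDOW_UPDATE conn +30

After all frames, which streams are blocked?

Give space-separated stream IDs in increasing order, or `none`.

Answer: S2

Derivation:
Op 1: conn=49 S1=25 S2=25 S3=25 S4=25 blocked=[]
Op 2: conn=63 S1=25 S2=25 S3=25 S4=25 blocked=[]
Op 3: conn=63 S1=25 S2=25 S3=25 S4=33 blocked=[]
Op 4: conn=80 S1=25 S2=25 S3=25 S4=33 blocked=[]
Op 5: conn=80 S1=43 S2=25 S3=25 S4=33 blocked=[]
Op 6: conn=80 S1=43 S2=25 S3=34 S4=33 blocked=[]
Op 7: conn=98 S1=43 S2=25 S3=34 S4=33 blocked=[]
Op 8: conn=80 S1=43 S2=25 S3=34 S4=15 blocked=[]
Op 9: conn=103 S1=43 S2=25 S3=34 S4=15 blocked=[]
Op 10: conn=90 S1=43 S2=12 S3=34 S4=15 blocked=[]
Op 11: conn=70 S1=43 S2=-8 S3=34 S4=15 blocked=[2]
Op 12: conn=50 S1=43 S2=-8 S3=14 S4=15 blocked=[2]
Op 13: conn=80 S1=43 S2=-8 S3=14 S4=15 blocked=[2]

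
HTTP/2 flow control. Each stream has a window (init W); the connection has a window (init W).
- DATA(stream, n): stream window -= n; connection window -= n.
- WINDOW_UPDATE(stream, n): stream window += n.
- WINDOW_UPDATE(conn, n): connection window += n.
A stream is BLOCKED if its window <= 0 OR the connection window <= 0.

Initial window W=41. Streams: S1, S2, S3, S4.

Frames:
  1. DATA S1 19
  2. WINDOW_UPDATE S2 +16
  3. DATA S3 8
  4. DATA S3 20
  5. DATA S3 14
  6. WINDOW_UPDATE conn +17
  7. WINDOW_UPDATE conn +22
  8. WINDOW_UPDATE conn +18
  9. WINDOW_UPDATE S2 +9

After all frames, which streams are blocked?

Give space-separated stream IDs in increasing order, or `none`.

Op 1: conn=22 S1=22 S2=41 S3=41 S4=41 blocked=[]
Op 2: conn=22 S1=22 S2=57 S3=41 S4=41 blocked=[]
Op 3: conn=14 S1=22 S2=57 S3=33 S4=41 blocked=[]
Op 4: conn=-6 S1=22 S2=57 S3=13 S4=41 blocked=[1, 2, 3, 4]
Op 5: conn=-20 S1=22 S2=57 S3=-1 S4=41 blocked=[1, 2, 3, 4]
Op 6: conn=-3 S1=22 S2=57 S3=-1 S4=41 blocked=[1, 2, 3, 4]
Op 7: conn=19 S1=22 S2=57 S3=-1 S4=41 blocked=[3]
Op 8: conn=37 S1=22 S2=57 S3=-1 S4=41 blocked=[3]
Op 9: conn=37 S1=22 S2=66 S3=-1 S4=41 blocked=[3]

Answer: S3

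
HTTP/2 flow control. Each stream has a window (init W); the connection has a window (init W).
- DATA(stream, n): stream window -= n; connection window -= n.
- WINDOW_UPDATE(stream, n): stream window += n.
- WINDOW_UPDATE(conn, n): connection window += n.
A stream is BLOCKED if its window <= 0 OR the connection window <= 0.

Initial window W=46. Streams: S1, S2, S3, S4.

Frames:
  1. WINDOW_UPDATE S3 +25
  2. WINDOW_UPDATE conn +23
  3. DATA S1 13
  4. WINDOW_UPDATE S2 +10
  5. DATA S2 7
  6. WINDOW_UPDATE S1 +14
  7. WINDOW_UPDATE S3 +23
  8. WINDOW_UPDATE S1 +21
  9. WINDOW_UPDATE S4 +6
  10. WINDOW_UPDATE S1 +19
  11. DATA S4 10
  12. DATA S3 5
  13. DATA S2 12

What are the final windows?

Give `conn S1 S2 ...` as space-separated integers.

Answer: 22 87 37 89 42

Derivation:
Op 1: conn=46 S1=46 S2=46 S3=71 S4=46 blocked=[]
Op 2: conn=69 S1=46 S2=46 S3=71 S4=46 blocked=[]
Op 3: conn=56 S1=33 S2=46 S3=71 S4=46 blocked=[]
Op 4: conn=56 S1=33 S2=56 S3=71 S4=46 blocked=[]
Op 5: conn=49 S1=33 S2=49 S3=71 S4=46 blocked=[]
Op 6: conn=49 S1=47 S2=49 S3=71 S4=46 blocked=[]
Op 7: conn=49 S1=47 S2=49 S3=94 S4=46 blocked=[]
Op 8: conn=49 S1=68 S2=49 S3=94 S4=46 blocked=[]
Op 9: conn=49 S1=68 S2=49 S3=94 S4=52 blocked=[]
Op 10: conn=49 S1=87 S2=49 S3=94 S4=52 blocked=[]
Op 11: conn=39 S1=87 S2=49 S3=94 S4=42 blocked=[]
Op 12: conn=34 S1=87 S2=49 S3=89 S4=42 blocked=[]
Op 13: conn=22 S1=87 S2=37 S3=89 S4=42 blocked=[]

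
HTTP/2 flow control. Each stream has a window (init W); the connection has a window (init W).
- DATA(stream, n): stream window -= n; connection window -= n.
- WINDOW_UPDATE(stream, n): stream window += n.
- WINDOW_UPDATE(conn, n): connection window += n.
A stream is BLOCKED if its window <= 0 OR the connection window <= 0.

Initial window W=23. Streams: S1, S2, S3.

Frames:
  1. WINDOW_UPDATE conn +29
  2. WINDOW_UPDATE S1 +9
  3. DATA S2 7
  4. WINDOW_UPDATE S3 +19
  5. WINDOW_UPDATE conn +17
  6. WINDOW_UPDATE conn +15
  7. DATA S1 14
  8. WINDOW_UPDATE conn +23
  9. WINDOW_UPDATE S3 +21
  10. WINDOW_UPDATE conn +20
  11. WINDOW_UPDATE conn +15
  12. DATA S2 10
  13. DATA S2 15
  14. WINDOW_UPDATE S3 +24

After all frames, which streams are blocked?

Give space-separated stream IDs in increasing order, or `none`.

Answer: S2

Derivation:
Op 1: conn=52 S1=23 S2=23 S3=23 blocked=[]
Op 2: conn=52 S1=32 S2=23 S3=23 blocked=[]
Op 3: conn=45 S1=32 S2=16 S3=23 blocked=[]
Op 4: conn=45 S1=32 S2=16 S3=42 blocked=[]
Op 5: conn=62 S1=32 S2=16 S3=42 blocked=[]
Op 6: conn=77 S1=32 S2=16 S3=42 blocked=[]
Op 7: conn=63 S1=18 S2=16 S3=42 blocked=[]
Op 8: conn=86 S1=18 S2=16 S3=42 blocked=[]
Op 9: conn=86 S1=18 S2=16 S3=63 blocked=[]
Op 10: conn=106 S1=18 S2=16 S3=63 blocked=[]
Op 11: conn=121 S1=18 S2=16 S3=63 blocked=[]
Op 12: conn=111 S1=18 S2=6 S3=63 blocked=[]
Op 13: conn=96 S1=18 S2=-9 S3=63 blocked=[2]
Op 14: conn=96 S1=18 S2=-9 S3=87 blocked=[2]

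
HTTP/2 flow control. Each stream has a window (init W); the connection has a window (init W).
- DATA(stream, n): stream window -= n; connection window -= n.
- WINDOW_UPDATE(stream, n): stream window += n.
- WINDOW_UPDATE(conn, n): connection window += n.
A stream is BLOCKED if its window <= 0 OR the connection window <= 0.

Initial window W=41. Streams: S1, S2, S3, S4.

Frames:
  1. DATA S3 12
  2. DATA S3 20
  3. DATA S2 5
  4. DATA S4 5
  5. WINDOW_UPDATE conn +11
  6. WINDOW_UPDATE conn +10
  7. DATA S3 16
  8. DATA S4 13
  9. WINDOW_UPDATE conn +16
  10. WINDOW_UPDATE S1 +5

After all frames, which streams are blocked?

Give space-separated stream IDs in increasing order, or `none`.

Op 1: conn=29 S1=41 S2=41 S3=29 S4=41 blocked=[]
Op 2: conn=9 S1=41 S2=41 S3=9 S4=41 blocked=[]
Op 3: conn=4 S1=41 S2=36 S3=9 S4=41 blocked=[]
Op 4: conn=-1 S1=41 S2=36 S3=9 S4=36 blocked=[1, 2, 3, 4]
Op 5: conn=10 S1=41 S2=36 S3=9 S4=36 blocked=[]
Op 6: conn=20 S1=41 S2=36 S3=9 S4=36 blocked=[]
Op 7: conn=4 S1=41 S2=36 S3=-7 S4=36 blocked=[3]
Op 8: conn=-9 S1=41 S2=36 S3=-7 S4=23 blocked=[1, 2, 3, 4]
Op 9: conn=7 S1=41 S2=36 S3=-7 S4=23 blocked=[3]
Op 10: conn=7 S1=46 S2=36 S3=-7 S4=23 blocked=[3]

Answer: S3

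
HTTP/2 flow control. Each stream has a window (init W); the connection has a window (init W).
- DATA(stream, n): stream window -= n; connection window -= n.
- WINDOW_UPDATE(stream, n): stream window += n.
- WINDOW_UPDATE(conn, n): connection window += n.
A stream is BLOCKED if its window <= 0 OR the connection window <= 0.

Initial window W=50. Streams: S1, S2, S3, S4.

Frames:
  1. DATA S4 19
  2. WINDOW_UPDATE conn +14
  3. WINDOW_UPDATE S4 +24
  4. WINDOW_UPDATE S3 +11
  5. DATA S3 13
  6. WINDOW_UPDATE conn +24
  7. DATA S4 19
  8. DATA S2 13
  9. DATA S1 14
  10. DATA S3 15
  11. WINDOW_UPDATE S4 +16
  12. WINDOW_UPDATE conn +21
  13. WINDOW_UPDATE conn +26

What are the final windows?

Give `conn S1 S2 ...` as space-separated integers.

Answer: 42 36 37 33 52

Derivation:
Op 1: conn=31 S1=50 S2=50 S3=50 S4=31 blocked=[]
Op 2: conn=45 S1=50 S2=50 S3=50 S4=31 blocked=[]
Op 3: conn=45 S1=50 S2=50 S3=50 S4=55 blocked=[]
Op 4: conn=45 S1=50 S2=50 S3=61 S4=55 blocked=[]
Op 5: conn=32 S1=50 S2=50 S3=48 S4=55 blocked=[]
Op 6: conn=56 S1=50 S2=50 S3=48 S4=55 blocked=[]
Op 7: conn=37 S1=50 S2=50 S3=48 S4=36 blocked=[]
Op 8: conn=24 S1=50 S2=37 S3=48 S4=36 blocked=[]
Op 9: conn=10 S1=36 S2=37 S3=48 S4=36 blocked=[]
Op 10: conn=-5 S1=36 S2=37 S3=33 S4=36 blocked=[1, 2, 3, 4]
Op 11: conn=-5 S1=36 S2=37 S3=33 S4=52 blocked=[1, 2, 3, 4]
Op 12: conn=16 S1=36 S2=37 S3=33 S4=52 blocked=[]
Op 13: conn=42 S1=36 S2=37 S3=33 S4=52 blocked=[]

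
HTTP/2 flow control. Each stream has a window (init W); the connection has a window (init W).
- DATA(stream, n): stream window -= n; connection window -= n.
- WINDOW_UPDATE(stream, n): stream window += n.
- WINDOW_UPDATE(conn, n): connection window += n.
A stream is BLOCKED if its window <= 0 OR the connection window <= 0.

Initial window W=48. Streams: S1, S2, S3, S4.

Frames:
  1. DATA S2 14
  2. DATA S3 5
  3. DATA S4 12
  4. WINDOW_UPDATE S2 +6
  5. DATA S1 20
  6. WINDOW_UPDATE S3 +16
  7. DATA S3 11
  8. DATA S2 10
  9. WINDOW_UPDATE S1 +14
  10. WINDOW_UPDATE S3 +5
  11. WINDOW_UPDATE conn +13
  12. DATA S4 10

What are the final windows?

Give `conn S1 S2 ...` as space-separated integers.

Op 1: conn=34 S1=48 S2=34 S3=48 S4=48 blocked=[]
Op 2: conn=29 S1=48 S2=34 S3=43 S4=48 blocked=[]
Op 3: conn=17 S1=48 S2=34 S3=43 S4=36 blocked=[]
Op 4: conn=17 S1=48 S2=40 S3=43 S4=36 blocked=[]
Op 5: conn=-3 S1=28 S2=40 S3=43 S4=36 blocked=[1, 2, 3, 4]
Op 6: conn=-3 S1=28 S2=40 S3=59 S4=36 blocked=[1, 2, 3, 4]
Op 7: conn=-14 S1=28 S2=40 S3=48 S4=36 blocked=[1, 2, 3, 4]
Op 8: conn=-24 S1=28 S2=30 S3=48 S4=36 blocked=[1, 2, 3, 4]
Op 9: conn=-24 S1=42 S2=30 S3=48 S4=36 blocked=[1, 2, 3, 4]
Op 10: conn=-24 S1=42 S2=30 S3=53 S4=36 blocked=[1, 2, 3, 4]
Op 11: conn=-11 S1=42 S2=30 S3=53 S4=36 blocked=[1, 2, 3, 4]
Op 12: conn=-21 S1=42 S2=30 S3=53 S4=26 blocked=[1, 2, 3, 4]

Answer: -21 42 30 53 26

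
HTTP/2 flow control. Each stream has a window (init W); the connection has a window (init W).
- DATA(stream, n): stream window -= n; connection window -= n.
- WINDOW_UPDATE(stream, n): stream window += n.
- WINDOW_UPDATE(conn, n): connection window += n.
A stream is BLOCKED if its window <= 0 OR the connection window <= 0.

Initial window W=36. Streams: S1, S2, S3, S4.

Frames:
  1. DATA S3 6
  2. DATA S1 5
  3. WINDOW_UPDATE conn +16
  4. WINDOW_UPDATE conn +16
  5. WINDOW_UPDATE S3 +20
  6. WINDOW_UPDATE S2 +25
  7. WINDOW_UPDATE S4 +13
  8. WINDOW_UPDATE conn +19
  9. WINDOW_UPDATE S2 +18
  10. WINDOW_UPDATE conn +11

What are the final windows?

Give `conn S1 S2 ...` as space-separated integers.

Answer: 87 31 79 50 49

Derivation:
Op 1: conn=30 S1=36 S2=36 S3=30 S4=36 blocked=[]
Op 2: conn=25 S1=31 S2=36 S3=30 S4=36 blocked=[]
Op 3: conn=41 S1=31 S2=36 S3=30 S4=36 blocked=[]
Op 4: conn=57 S1=31 S2=36 S3=30 S4=36 blocked=[]
Op 5: conn=57 S1=31 S2=36 S3=50 S4=36 blocked=[]
Op 6: conn=57 S1=31 S2=61 S3=50 S4=36 blocked=[]
Op 7: conn=57 S1=31 S2=61 S3=50 S4=49 blocked=[]
Op 8: conn=76 S1=31 S2=61 S3=50 S4=49 blocked=[]
Op 9: conn=76 S1=31 S2=79 S3=50 S4=49 blocked=[]
Op 10: conn=87 S1=31 S2=79 S3=50 S4=49 blocked=[]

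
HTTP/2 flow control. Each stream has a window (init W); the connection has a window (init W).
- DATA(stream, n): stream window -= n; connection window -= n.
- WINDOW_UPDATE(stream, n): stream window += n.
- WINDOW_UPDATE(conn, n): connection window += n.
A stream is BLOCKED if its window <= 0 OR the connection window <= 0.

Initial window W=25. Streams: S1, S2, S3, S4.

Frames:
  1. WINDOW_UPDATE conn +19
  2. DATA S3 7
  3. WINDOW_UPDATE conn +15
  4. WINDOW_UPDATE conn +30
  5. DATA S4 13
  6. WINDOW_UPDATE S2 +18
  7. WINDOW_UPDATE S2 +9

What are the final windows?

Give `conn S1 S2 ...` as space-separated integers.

Answer: 69 25 52 18 12

Derivation:
Op 1: conn=44 S1=25 S2=25 S3=25 S4=25 blocked=[]
Op 2: conn=37 S1=25 S2=25 S3=18 S4=25 blocked=[]
Op 3: conn=52 S1=25 S2=25 S3=18 S4=25 blocked=[]
Op 4: conn=82 S1=25 S2=25 S3=18 S4=25 blocked=[]
Op 5: conn=69 S1=25 S2=25 S3=18 S4=12 blocked=[]
Op 6: conn=69 S1=25 S2=43 S3=18 S4=12 blocked=[]
Op 7: conn=69 S1=25 S2=52 S3=18 S4=12 blocked=[]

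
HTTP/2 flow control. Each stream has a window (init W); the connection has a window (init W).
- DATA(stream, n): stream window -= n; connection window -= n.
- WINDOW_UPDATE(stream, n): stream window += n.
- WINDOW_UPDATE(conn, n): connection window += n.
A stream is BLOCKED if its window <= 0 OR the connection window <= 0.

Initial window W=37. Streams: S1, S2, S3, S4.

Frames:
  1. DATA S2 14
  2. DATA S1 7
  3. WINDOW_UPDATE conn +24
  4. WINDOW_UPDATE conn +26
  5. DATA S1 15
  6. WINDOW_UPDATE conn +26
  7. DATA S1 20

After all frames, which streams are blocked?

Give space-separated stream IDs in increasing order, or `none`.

Op 1: conn=23 S1=37 S2=23 S3=37 S4=37 blocked=[]
Op 2: conn=16 S1=30 S2=23 S3=37 S4=37 blocked=[]
Op 3: conn=40 S1=30 S2=23 S3=37 S4=37 blocked=[]
Op 4: conn=66 S1=30 S2=23 S3=37 S4=37 blocked=[]
Op 5: conn=51 S1=15 S2=23 S3=37 S4=37 blocked=[]
Op 6: conn=77 S1=15 S2=23 S3=37 S4=37 blocked=[]
Op 7: conn=57 S1=-5 S2=23 S3=37 S4=37 blocked=[1]

Answer: S1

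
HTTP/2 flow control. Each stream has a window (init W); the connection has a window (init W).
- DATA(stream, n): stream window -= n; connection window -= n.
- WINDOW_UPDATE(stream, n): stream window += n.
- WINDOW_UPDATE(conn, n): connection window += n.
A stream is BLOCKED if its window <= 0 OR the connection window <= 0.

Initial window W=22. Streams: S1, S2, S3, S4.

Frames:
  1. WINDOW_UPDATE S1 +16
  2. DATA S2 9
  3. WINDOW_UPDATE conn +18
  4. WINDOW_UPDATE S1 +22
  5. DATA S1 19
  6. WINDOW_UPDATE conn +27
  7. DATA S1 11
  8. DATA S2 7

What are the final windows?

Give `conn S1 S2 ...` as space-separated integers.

Answer: 21 30 6 22 22

Derivation:
Op 1: conn=22 S1=38 S2=22 S3=22 S4=22 blocked=[]
Op 2: conn=13 S1=38 S2=13 S3=22 S4=22 blocked=[]
Op 3: conn=31 S1=38 S2=13 S3=22 S4=22 blocked=[]
Op 4: conn=31 S1=60 S2=13 S3=22 S4=22 blocked=[]
Op 5: conn=12 S1=41 S2=13 S3=22 S4=22 blocked=[]
Op 6: conn=39 S1=41 S2=13 S3=22 S4=22 blocked=[]
Op 7: conn=28 S1=30 S2=13 S3=22 S4=22 blocked=[]
Op 8: conn=21 S1=30 S2=6 S3=22 S4=22 blocked=[]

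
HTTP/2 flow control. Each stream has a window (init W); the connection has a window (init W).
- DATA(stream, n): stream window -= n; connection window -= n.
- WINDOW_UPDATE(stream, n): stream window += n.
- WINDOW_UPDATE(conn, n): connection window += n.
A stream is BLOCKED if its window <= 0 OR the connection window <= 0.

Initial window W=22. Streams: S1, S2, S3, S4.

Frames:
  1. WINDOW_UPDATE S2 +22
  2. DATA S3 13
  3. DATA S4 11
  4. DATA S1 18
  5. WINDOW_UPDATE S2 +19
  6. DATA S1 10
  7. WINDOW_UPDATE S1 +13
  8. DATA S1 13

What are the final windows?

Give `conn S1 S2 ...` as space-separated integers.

Op 1: conn=22 S1=22 S2=44 S3=22 S4=22 blocked=[]
Op 2: conn=9 S1=22 S2=44 S3=9 S4=22 blocked=[]
Op 3: conn=-2 S1=22 S2=44 S3=9 S4=11 blocked=[1, 2, 3, 4]
Op 4: conn=-20 S1=4 S2=44 S3=9 S4=11 blocked=[1, 2, 3, 4]
Op 5: conn=-20 S1=4 S2=63 S3=9 S4=11 blocked=[1, 2, 3, 4]
Op 6: conn=-30 S1=-6 S2=63 S3=9 S4=11 blocked=[1, 2, 3, 4]
Op 7: conn=-30 S1=7 S2=63 S3=9 S4=11 blocked=[1, 2, 3, 4]
Op 8: conn=-43 S1=-6 S2=63 S3=9 S4=11 blocked=[1, 2, 3, 4]

Answer: -43 -6 63 9 11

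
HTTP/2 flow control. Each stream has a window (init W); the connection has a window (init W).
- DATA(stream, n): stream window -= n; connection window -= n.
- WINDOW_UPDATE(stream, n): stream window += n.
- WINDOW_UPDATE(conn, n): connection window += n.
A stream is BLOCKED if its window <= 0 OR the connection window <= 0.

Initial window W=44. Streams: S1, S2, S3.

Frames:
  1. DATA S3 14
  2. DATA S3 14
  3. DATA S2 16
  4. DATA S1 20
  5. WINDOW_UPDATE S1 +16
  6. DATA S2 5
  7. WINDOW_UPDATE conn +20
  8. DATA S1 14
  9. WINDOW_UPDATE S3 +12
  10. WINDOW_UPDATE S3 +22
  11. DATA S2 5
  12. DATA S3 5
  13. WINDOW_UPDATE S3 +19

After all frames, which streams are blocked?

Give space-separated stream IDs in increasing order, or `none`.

Op 1: conn=30 S1=44 S2=44 S3=30 blocked=[]
Op 2: conn=16 S1=44 S2=44 S3=16 blocked=[]
Op 3: conn=0 S1=44 S2=28 S3=16 blocked=[1, 2, 3]
Op 4: conn=-20 S1=24 S2=28 S3=16 blocked=[1, 2, 3]
Op 5: conn=-20 S1=40 S2=28 S3=16 blocked=[1, 2, 3]
Op 6: conn=-25 S1=40 S2=23 S3=16 blocked=[1, 2, 3]
Op 7: conn=-5 S1=40 S2=23 S3=16 blocked=[1, 2, 3]
Op 8: conn=-19 S1=26 S2=23 S3=16 blocked=[1, 2, 3]
Op 9: conn=-19 S1=26 S2=23 S3=28 blocked=[1, 2, 3]
Op 10: conn=-19 S1=26 S2=23 S3=50 blocked=[1, 2, 3]
Op 11: conn=-24 S1=26 S2=18 S3=50 blocked=[1, 2, 3]
Op 12: conn=-29 S1=26 S2=18 S3=45 blocked=[1, 2, 3]
Op 13: conn=-29 S1=26 S2=18 S3=64 blocked=[1, 2, 3]

Answer: S1 S2 S3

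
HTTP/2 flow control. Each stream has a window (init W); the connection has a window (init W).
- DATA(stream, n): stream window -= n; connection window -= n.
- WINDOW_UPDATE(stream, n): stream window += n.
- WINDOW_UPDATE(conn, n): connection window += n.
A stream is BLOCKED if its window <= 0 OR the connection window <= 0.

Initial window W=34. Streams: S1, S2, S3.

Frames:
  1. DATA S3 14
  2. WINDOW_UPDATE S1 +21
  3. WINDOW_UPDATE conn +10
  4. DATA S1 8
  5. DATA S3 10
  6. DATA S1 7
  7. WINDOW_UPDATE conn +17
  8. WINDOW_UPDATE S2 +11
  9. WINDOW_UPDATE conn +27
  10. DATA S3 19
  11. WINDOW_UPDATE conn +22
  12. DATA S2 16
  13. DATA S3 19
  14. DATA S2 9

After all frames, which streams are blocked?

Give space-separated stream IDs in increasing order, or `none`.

Answer: S3

Derivation:
Op 1: conn=20 S1=34 S2=34 S3=20 blocked=[]
Op 2: conn=20 S1=55 S2=34 S3=20 blocked=[]
Op 3: conn=30 S1=55 S2=34 S3=20 blocked=[]
Op 4: conn=22 S1=47 S2=34 S3=20 blocked=[]
Op 5: conn=12 S1=47 S2=34 S3=10 blocked=[]
Op 6: conn=5 S1=40 S2=34 S3=10 blocked=[]
Op 7: conn=22 S1=40 S2=34 S3=10 blocked=[]
Op 8: conn=22 S1=40 S2=45 S3=10 blocked=[]
Op 9: conn=49 S1=40 S2=45 S3=10 blocked=[]
Op 10: conn=30 S1=40 S2=45 S3=-9 blocked=[3]
Op 11: conn=52 S1=40 S2=45 S3=-9 blocked=[3]
Op 12: conn=36 S1=40 S2=29 S3=-9 blocked=[3]
Op 13: conn=17 S1=40 S2=29 S3=-28 blocked=[3]
Op 14: conn=8 S1=40 S2=20 S3=-28 blocked=[3]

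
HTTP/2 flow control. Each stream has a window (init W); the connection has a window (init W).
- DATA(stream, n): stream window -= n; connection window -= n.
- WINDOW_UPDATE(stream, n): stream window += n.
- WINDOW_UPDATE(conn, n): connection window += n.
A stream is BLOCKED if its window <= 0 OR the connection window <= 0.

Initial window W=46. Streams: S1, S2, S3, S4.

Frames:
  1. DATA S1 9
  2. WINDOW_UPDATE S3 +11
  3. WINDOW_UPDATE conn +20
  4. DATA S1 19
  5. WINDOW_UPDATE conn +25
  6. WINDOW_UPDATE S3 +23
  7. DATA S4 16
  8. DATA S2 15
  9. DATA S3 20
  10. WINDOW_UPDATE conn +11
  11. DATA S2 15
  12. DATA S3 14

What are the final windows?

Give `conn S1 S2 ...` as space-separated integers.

Op 1: conn=37 S1=37 S2=46 S3=46 S4=46 blocked=[]
Op 2: conn=37 S1=37 S2=46 S3=57 S4=46 blocked=[]
Op 3: conn=57 S1=37 S2=46 S3=57 S4=46 blocked=[]
Op 4: conn=38 S1=18 S2=46 S3=57 S4=46 blocked=[]
Op 5: conn=63 S1=18 S2=46 S3=57 S4=46 blocked=[]
Op 6: conn=63 S1=18 S2=46 S3=80 S4=46 blocked=[]
Op 7: conn=47 S1=18 S2=46 S3=80 S4=30 blocked=[]
Op 8: conn=32 S1=18 S2=31 S3=80 S4=30 blocked=[]
Op 9: conn=12 S1=18 S2=31 S3=60 S4=30 blocked=[]
Op 10: conn=23 S1=18 S2=31 S3=60 S4=30 blocked=[]
Op 11: conn=8 S1=18 S2=16 S3=60 S4=30 blocked=[]
Op 12: conn=-6 S1=18 S2=16 S3=46 S4=30 blocked=[1, 2, 3, 4]

Answer: -6 18 16 46 30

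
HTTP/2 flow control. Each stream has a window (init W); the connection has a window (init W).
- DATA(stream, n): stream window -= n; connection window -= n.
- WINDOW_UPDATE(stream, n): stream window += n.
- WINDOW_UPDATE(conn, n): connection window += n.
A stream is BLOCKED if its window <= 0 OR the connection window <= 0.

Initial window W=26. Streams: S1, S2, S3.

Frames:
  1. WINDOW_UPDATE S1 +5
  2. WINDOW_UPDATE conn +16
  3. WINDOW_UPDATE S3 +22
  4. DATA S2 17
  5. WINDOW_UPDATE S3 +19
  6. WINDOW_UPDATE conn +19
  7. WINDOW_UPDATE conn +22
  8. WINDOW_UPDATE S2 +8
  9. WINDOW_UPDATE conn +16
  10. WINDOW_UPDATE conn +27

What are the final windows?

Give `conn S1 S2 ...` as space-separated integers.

Answer: 109 31 17 67

Derivation:
Op 1: conn=26 S1=31 S2=26 S3=26 blocked=[]
Op 2: conn=42 S1=31 S2=26 S3=26 blocked=[]
Op 3: conn=42 S1=31 S2=26 S3=48 blocked=[]
Op 4: conn=25 S1=31 S2=9 S3=48 blocked=[]
Op 5: conn=25 S1=31 S2=9 S3=67 blocked=[]
Op 6: conn=44 S1=31 S2=9 S3=67 blocked=[]
Op 7: conn=66 S1=31 S2=9 S3=67 blocked=[]
Op 8: conn=66 S1=31 S2=17 S3=67 blocked=[]
Op 9: conn=82 S1=31 S2=17 S3=67 blocked=[]
Op 10: conn=109 S1=31 S2=17 S3=67 blocked=[]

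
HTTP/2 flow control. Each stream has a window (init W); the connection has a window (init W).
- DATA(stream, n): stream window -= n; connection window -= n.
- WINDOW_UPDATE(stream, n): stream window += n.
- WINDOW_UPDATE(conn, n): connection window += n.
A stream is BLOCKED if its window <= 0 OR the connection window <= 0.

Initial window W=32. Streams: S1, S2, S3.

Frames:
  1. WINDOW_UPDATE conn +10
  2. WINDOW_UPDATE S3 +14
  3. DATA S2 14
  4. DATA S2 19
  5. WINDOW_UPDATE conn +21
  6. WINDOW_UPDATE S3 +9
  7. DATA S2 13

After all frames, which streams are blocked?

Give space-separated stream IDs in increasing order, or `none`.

Answer: S2

Derivation:
Op 1: conn=42 S1=32 S2=32 S3=32 blocked=[]
Op 2: conn=42 S1=32 S2=32 S3=46 blocked=[]
Op 3: conn=28 S1=32 S2=18 S3=46 blocked=[]
Op 4: conn=9 S1=32 S2=-1 S3=46 blocked=[2]
Op 5: conn=30 S1=32 S2=-1 S3=46 blocked=[2]
Op 6: conn=30 S1=32 S2=-1 S3=55 blocked=[2]
Op 7: conn=17 S1=32 S2=-14 S3=55 blocked=[2]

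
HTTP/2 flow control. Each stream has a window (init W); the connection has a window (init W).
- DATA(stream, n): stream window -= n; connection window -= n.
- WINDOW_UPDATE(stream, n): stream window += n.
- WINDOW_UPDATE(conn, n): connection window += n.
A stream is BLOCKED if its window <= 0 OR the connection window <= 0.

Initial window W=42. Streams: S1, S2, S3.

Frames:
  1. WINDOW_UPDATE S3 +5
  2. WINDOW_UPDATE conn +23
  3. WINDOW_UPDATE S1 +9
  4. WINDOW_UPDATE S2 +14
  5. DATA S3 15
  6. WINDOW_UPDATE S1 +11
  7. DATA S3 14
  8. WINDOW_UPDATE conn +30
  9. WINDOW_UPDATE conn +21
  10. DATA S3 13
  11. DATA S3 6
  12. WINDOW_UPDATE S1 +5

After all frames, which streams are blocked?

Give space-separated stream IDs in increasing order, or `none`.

Op 1: conn=42 S1=42 S2=42 S3=47 blocked=[]
Op 2: conn=65 S1=42 S2=42 S3=47 blocked=[]
Op 3: conn=65 S1=51 S2=42 S3=47 blocked=[]
Op 4: conn=65 S1=51 S2=56 S3=47 blocked=[]
Op 5: conn=50 S1=51 S2=56 S3=32 blocked=[]
Op 6: conn=50 S1=62 S2=56 S3=32 blocked=[]
Op 7: conn=36 S1=62 S2=56 S3=18 blocked=[]
Op 8: conn=66 S1=62 S2=56 S3=18 blocked=[]
Op 9: conn=87 S1=62 S2=56 S3=18 blocked=[]
Op 10: conn=74 S1=62 S2=56 S3=5 blocked=[]
Op 11: conn=68 S1=62 S2=56 S3=-1 blocked=[3]
Op 12: conn=68 S1=67 S2=56 S3=-1 blocked=[3]

Answer: S3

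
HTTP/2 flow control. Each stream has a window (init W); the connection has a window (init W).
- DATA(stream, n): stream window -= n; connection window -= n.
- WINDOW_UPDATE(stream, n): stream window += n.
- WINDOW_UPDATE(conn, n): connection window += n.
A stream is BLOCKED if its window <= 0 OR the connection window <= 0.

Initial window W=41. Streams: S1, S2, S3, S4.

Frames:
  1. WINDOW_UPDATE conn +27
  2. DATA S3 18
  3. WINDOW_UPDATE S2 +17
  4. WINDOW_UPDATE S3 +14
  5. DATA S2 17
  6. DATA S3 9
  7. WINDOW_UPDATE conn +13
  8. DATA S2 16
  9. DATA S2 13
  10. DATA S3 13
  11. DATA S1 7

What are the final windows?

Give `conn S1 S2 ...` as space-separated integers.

Answer: -12 34 12 15 41

Derivation:
Op 1: conn=68 S1=41 S2=41 S3=41 S4=41 blocked=[]
Op 2: conn=50 S1=41 S2=41 S3=23 S4=41 blocked=[]
Op 3: conn=50 S1=41 S2=58 S3=23 S4=41 blocked=[]
Op 4: conn=50 S1=41 S2=58 S3=37 S4=41 blocked=[]
Op 5: conn=33 S1=41 S2=41 S3=37 S4=41 blocked=[]
Op 6: conn=24 S1=41 S2=41 S3=28 S4=41 blocked=[]
Op 7: conn=37 S1=41 S2=41 S3=28 S4=41 blocked=[]
Op 8: conn=21 S1=41 S2=25 S3=28 S4=41 blocked=[]
Op 9: conn=8 S1=41 S2=12 S3=28 S4=41 blocked=[]
Op 10: conn=-5 S1=41 S2=12 S3=15 S4=41 blocked=[1, 2, 3, 4]
Op 11: conn=-12 S1=34 S2=12 S3=15 S4=41 blocked=[1, 2, 3, 4]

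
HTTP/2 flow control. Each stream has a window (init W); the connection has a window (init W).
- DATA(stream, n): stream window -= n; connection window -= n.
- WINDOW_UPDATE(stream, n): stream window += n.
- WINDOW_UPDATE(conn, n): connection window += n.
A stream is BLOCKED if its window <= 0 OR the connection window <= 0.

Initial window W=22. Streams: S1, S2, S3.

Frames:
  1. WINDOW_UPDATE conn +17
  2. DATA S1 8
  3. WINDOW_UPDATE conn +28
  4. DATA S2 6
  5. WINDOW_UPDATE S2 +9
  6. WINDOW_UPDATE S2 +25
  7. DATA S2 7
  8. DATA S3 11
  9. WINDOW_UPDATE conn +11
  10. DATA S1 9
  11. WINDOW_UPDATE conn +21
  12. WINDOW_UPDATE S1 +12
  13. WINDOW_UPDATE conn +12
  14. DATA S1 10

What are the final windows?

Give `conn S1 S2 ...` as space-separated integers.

Op 1: conn=39 S1=22 S2=22 S3=22 blocked=[]
Op 2: conn=31 S1=14 S2=22 S3=22 blocked=[]
Op 3: conn=59 S1=14 S2=22 S3=22 blocked=[]
Op 4: conn=53 S1=14 S2=16 S3=22 blocked=[]
Op 5: conn=53 S1=14 S2=25 S3=22 blocked=[]
Op 6: conn=53 S1=14 S2=50 S3=22 blocked=[]
Op 7: conn=46 S1=14 S2=43 S3=22 blocked=[]
Op 8: conn=35 S1=14 S2=43 S3=11 blocked=[]
Op 9: conn=46 S1=14 S2=43 S3=11 blocked=[]
Op 10: conn=37 S1=5 S2=43 S3=11 blocked=[]
Op 11: conn=58 S1=5 S2=43 S3=11 blocked=[]
Op 12: conn=58 S1=17 S2=43 S3=11 blocked=[]
Op 13: conn=70 S1=17 S2=43 S3=11 blocked=[]
Op 14: conn=60 S1=7 S2=43 S3=11 blocked=[]

Answer: 60 7 43 11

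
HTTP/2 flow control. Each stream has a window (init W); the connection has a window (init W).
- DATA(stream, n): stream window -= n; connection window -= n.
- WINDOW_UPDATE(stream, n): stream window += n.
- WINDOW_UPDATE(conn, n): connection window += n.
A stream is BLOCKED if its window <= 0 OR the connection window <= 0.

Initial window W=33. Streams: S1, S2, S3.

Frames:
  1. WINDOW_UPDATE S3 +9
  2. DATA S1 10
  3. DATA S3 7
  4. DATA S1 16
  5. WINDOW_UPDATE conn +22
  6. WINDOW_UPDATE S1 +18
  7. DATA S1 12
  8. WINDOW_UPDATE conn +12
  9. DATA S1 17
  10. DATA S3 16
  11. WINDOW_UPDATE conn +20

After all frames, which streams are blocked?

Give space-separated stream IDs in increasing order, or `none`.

Op 1: conn=33 S1=33 S2=33 S3=42 blocked=[]
Op 2: conn=23 S1=23 S2=33 S3=42 blocked=[]
Op 3: conn=16 S1=23 S2=33 S3=35 blocked=[]
Op 4: conn=0 S1=7 S2=33 S3=35 blocked=[1, 2, 3]
Op 5: conn=22 S1=7 S2=33 S3=35 blocked=[]
Op 6: conn=22 S1=25 S2=33 S3=35 blocked=[]
Op 7: conn=10 S1=13 S2=33 S3=35 blocked=[]
Op 8: conn=22 S1=13 S2=33 S3=35 blocked=[]
Op 9: conn=5 S1=-4 S2=33 S3=35 blocked=[1]
Op 10: conn=-11 S1=-4 S2=33 S3=19 blocked=[1, 2, 3]
Op 11: conn=9 S1=-4 S2=33 S3=19 blocked=[1]

Answer: S1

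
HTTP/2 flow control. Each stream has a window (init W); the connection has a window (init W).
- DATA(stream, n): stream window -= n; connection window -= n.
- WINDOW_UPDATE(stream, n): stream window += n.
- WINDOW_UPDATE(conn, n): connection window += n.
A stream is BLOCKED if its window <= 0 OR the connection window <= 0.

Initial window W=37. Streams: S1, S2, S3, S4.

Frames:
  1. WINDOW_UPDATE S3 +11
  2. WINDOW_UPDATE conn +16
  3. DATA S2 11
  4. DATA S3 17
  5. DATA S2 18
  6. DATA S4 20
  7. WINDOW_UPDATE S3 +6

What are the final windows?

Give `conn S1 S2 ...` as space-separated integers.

Answer: -13 37 8 37 17

Derivation:
Op 1: conn=37 S1=37 S2=37 S3=48 S4=37 blocked=[]
Op 2: conn=53 S1=37 S2=37 S3=48 S4=37 blocked=[]
Op 3: conn=42 S1=37 S2=26 S3=48 S4=37 blocked=[]
Op 4: conn=25 S1=37 S2=26 S3=31 S4=37 blocked=[]
Op 5: conn=7 S1=37 S2=8 S3=31 S4=37 blocked=[]
Op 6: conn=-13 S1=37 S2=8 S3=31 S4=17 blocked=[1, 2, 3, 4]
Op 7: conn=-13 S1=37 S2=8 S3=37 S4=17 blocked=[1, 2, 3, 4]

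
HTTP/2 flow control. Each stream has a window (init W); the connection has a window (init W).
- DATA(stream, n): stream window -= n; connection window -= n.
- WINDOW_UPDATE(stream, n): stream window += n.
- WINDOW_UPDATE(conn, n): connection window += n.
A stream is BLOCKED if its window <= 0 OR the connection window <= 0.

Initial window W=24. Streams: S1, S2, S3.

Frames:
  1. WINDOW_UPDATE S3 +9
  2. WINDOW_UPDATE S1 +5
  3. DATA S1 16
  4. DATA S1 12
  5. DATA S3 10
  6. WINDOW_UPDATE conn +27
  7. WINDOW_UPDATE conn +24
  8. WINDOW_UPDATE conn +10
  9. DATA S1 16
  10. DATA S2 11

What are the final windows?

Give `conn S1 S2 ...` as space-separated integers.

Answer: 20 -15 13 23

Derivation:
Op 1: conn=24 S1=24 S2=24 S3=33 blocked=[]
Op 2: conn=24 S1=29 S2=24 S3=33 blocked=[]
Op 3: conn=8 S1=13 S2=24 S3=33 blocked=[]
Op 4: conn=-4 S1=1 S2=24 S3=33 blocked=[1, 2, 3]
Op 5: conn=-14 S1=1 S2=24 S3=23 blocked=[1, 2, 3]
Op 6: conn=13 S1=1 S2=24 S3=23 blocked=[]
Op 7: conn=37 S1=1 S2=24 S3=23 blocked=[]
Op 8: conn=47 S1=1 S2=24 S3=23 blocked=[]
Op 9: conn=31 S1=-15 S2=24 S3=23 blocked=[1]
Op 10: conn=20 S1=-15 S2=13 S3=23 blocked=[1]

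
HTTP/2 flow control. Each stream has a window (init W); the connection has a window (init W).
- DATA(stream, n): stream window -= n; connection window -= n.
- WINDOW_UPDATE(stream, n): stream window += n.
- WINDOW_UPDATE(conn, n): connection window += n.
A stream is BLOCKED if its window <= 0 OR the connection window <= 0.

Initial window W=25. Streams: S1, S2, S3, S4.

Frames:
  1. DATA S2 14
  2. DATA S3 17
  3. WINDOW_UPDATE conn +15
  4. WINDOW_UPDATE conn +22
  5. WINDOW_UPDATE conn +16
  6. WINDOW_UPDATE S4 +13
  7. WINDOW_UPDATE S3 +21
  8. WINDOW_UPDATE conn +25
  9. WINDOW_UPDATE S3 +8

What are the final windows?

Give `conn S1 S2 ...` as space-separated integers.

Answer: 72 25 11 37 38

Derivation:
Op 1: conn=11 S1=25 S2=11 S3=25 S4=25 blocked=[]
Op 2: conn=-6 S1=25 S2=11 S3=8 S4=25 blocked=[1, 2, 3, 4]
Op 3: conn=9 S1=25 S2=11 S3=8 S4=25 blocked=[]
Op 4: conn=31 S1=25 S2=11 S3=8 S4=25 blocked=[]
Op 5: conn=47 S1=25 S2=11 S3=8 S4=25 blocked=[]
Op 6: conn=47 S1=25 S2=11 S3=8 S4=38 blocked=[]
Op 7: conn=47 S1=25 S2=11 S3=29 S4=38 blocked=[]
Op 8: conn=72 S1=25 S2=11 S3=29 S4=38 blocked=[]
Op 9: conn=72 S1=25 S2=11 S3=37 S4=38 blocked=[]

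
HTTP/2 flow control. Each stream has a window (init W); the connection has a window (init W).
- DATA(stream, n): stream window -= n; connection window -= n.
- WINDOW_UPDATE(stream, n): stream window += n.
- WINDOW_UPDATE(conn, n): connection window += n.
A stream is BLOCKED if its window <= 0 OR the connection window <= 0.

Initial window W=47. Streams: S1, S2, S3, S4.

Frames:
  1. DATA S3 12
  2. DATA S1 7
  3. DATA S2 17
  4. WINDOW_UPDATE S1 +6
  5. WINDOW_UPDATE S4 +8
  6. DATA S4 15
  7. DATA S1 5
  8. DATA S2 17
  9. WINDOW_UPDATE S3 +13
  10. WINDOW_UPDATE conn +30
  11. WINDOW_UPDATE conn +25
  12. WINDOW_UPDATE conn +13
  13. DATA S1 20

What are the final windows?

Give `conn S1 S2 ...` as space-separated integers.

Op 1: conn=35 S1=47 S2=47 S3=35 S4=47 blocked=[]
Op 2: conn=28 S1=40 S2=47 S3=35 S4=47 blocked=[]
Op 3: conn=11 S1=40 S2=30 S3=35 S4=47 blocked=[]
Op 4: conn=11 S1=46 S2=30 S3=35 S4=47 blocked=[]
Op 5: conn=11 S1=46 S2=30 S3=35 S4=55 blocked=[]
Op 6: conn=-4 S1=46 S2=30 S3=35 S4=40 blocked=[1, 2, 3, 4]
Op 7: conn=-9 S1=41 S2=30 S3=35 S4=40 blocked=[1, 2, 3, 4]
Op 8: conn=-26 S1=41 S2=13 S3=35 S4=40 blocked=[1, 2, 3, 4]
Op 9: conn=-26 S1=41 S2=13 S3=48 S4=40 blocked=[1, 2, 3, 4]
Op 10: conn=4 S1=41 S2=13 S3=48 S4=40 blocked=[]
Op 11: conn=29 S1=41 S2=13 S3=48 S4=40 blocked=[]
Op 12: conn=42 S1=41 S2=13 S3=48 S4=40 blocked=[]
Op 13: conn=22 S1=21 S2=13 S3=48 S4=40 blocked=[]

Answer: 22 21 13 48 40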